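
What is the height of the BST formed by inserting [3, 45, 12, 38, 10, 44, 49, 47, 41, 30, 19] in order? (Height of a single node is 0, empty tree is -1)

Insertion order: [3, 45, 12, 38, 10, 44, 49, 47, 41, 30, 19]
Tree (level-order array): [3, None, 45, 12, 49, 10, 38, 47, None, None, None, 30, 44, None, None, 19, None, 41]
Compute height bottom-up (empty subtree = -1):
  height(10) = 1 + max(-1, -1) = 0
  height(19) = 1 + max(-1, -1) = 0
  height(30) = 1 + max(0, -1) = 1
  height(41) = 1 + max(-1, -1) = 0
  height(44) = 1 + max(0, -1) = 1
  height(38) = 1 + max(1, 1) = 2
  height(12) = 1 + max(0, 2) = 3
  height(47) = 1 + max(-1, -1) = 0
  height(49) = 1 + max(0, -1) = 1
  height(45) = 1 + max(3, 1) = 4
  height(3) = 1 + max(-1, 4) = 5
Height = 5


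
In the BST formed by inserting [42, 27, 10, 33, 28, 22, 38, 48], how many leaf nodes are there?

Tree built from: [42, 27, 10, 33, 28, 22, 38, 48]
Tree (level-order array): [42, 27, 48, 10, 33, None, None, None, 22, 28, 38]
Rule: A leaf has 0 children.
Per-node child counts:
  node 42: 2 child(ren)
  node 27: 2 child(ren)
  node 10: 1 child(ren)
  node 22: 0 child(ren)
  node 33: 2 child(ren)
  node 28: 0 child(ren)
  node 38: 0 child(ren)
  node 48: 0 child(ren)
Matching nodes: [22, 28, 38, 48]
Count of leaf nodes: 4


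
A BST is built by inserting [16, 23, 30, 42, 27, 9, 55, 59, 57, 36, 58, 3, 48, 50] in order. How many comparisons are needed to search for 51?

Search path for 51: 16 -> 23 -> 30 -> 42 -> 55 -> 48 -> 50
Found: False
Comparisons: 7


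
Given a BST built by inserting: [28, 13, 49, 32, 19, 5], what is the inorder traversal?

Tree insertion order: [28, 13, 49, 32, 19, 5]
Tree (level-order array): [28, 13, 49, 5, 19, 32]
Inorder traversal: [5, 13, 19, 28, 32, 49]


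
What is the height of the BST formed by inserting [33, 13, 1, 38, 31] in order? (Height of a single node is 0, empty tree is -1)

Insertion order: [33, 13, 1, 38, 31]
Tree (level-order array): [33, 13, 38, 1, 31]
Compute height bottom-up (empty subtree = -1):
  height(1) = 1 + max(-1, -1) = 0
  height(31) = 1 + max(-1, -1) = 0
  height(13) = 1 + max(0, 0) = 1
  height(38) = 1 + max(-1, -1) = 0
  height(33) = 1 + max(1, 0) = 2
Height = 2


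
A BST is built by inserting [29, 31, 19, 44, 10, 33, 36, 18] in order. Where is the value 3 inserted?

Starting tree (level order): [29, 19, 31, 10, None, None, 44, None, 18, 33, None, None, None, None, 36]
Insertion path: 29 -> 19 -> 10
Result: insert 3 as left child of 10
Final tree (level order): [29, 19, 31, 10, None, None, 44, 3, 18, 33, None, None, None, None, None, None, 36]


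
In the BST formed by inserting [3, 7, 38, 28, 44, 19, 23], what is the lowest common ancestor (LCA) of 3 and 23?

Tree insertion order: [3, 7, 38, 28, 44, 19, 23]
Tree (level-order array): [3, None, 7, None, 38, 28, 44, 19, None, None, None, None, 23]
In a BST, the LCA of p=3, q=23 is the first node v on the
root-to-leaf path with p <= v <= q (go left if both < v, right if both > v).
Walk from root:
  at 3: 3 <= 3 <= 23, this is the LCA
LCA = 3


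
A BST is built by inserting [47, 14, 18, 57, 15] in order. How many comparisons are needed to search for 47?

Search path for 47: 47
Found: True
Comparisons: 1


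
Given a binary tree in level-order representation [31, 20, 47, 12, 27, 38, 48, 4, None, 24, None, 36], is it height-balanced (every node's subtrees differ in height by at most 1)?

Tree (level-order array): [31, 20, 47, 12, 27, 38, 48, 4, None, 24, None, 36]
Definition: a tree is height-balanced if, at every node, |h(left) - h(right)| <= 1 (empty subtree has height -1).
Bottom-up per-node check:
  node 4: h_left=-1, h_right=-1, diff=0 [OK], height=0
  node 12: h_left=0, h_right=-1, diff=1 [OK], height=1
  node 24: h_left=-1, h_right=-1, diff=0 [OK], height=0
  node 27: h_left=0, h_right=-1, diff=1 [OK], height=1
  node 20: h_left=1, h_right=1, diff=0 [OK], height=2
  node 36: h_left=-1, h_right=-1, diff=0 [OK], height=0
  node 38: h_left=0, h_right=-1, diff=1 [OK], height=1
  node 48: h_left=-1, h_right=-1, diff=0 [OK], height=0
  node 47: h_left=1, h_right=0, diff=1 [OK], height=2
  node 31: h_left=2, h_right=2, diff=0 [OK], height=3
All nodes satisfy the balance condition.
Result: Balanced


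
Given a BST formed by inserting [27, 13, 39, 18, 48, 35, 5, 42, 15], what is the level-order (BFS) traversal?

Tree insertion order: [27, 13, 39, 18, 48, 35, 5, 42, 15]
Tree (level-order array): [27, 13, 39, 5, 18, 35, 48, None, None, 15, None, None, None, 42]
BFS from the root, enqueuing left then right child of each popped node:
  queue [27] -> pop 27, enqueue [13, 39], visited so far: [27]
  queue [13, 39] -> pop 13, enqueue [5, 18], visited so far: [27, 13]
  queue [39, 5, 18] -> pop 39, enqueue [35, 48], visited so far: [27, 13, 39]
  queue [5, 18, 35, 48] -> pop 5, enqueue [none], visited so far: [27, 13, 39, 5]
  queue [18, 35, 48] -> pop 18, enqueue [15], visited so far: [27, 13, 39, 5, 18]
  queue [35, 48, 15] -> pop 35, enqueue [none], visited so far: [27, 13, 39, 5, 18, 35]
  queue [48, 15] -> pop 48, enqueue [42], visited so far: [27, 13, 39, 5, 18, 35, 48]
  queue [15, 42] -> pop 15, enqueue [none], visited so far: [27, 13, 39, 5, 18, 35, 48, 15]
  queue [42] -> pop 42, enqueue [none], visited so far: [27, 13, 39, 5, 18, 35, 48, 15, 42]
Result: [27, 13, 39, 5, 18, 35, 48, 15, 42]


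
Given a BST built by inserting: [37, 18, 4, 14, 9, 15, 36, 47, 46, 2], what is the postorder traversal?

Tree insertion order: [37, 18, 4, 14, 9, 15, 36, 47, 46, 2]
Tree (level-order array): [37, 18, 47, 4, 36, 46, None, 2, 14, None, None, None, None, None, None, 9, 15]
Postorder traversal: [2, 9, 15, 14, 4, 36, 18, 46, 47, 37]


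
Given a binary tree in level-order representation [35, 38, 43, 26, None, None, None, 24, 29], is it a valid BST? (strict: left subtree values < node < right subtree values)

Level-order array: [35, 38, 43, 26, None, None, None, 24, 29]
Validate using subtree bounds (lo, hi): at each node, require lo < value < hi,
then recurse left with hi=value and right with lo=value.
Preorder trace (stopping at first violation):
  at node 35 with bounds (-inf, +inf): OK
  at node 38 with bounds (-inf, 35): VIOLATION
Node 38 violates its bound: not (-inf < 38 < 35).
Result: Not a valid BST


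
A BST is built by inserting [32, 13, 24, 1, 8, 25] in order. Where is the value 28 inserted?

Starting tree (level order): [32, 13, None, 1, 24, None, 8, None, 25]
Insertion path: 32 -> 13 -> 24 -> 25
Result: insert 28 as right child of 25
Final tree (level order): [32, 13, None, 1, 24, None, 8, None, 25, None, None, None, 28]


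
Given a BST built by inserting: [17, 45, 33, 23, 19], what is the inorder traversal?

Tree insertion order: [17, 45, 33, 23, 19]
Tree (level-order array): [17, None, 45, 33, None, 23, None, 19]
Inorder traversal: [17, 19, 23, 33, 45]


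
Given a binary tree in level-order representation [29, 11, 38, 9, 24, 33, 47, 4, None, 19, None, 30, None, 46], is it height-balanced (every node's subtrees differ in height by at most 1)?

Tree (level-order array): [29, 11, 38, 9, 24, 33, 47, 4, None, 19, None, 30, None, 46]
Definition: a tree is height-balanced if, at every node, |h(left) - h(right)| <= 1 (empty subtree has height -1).
Bottom-up per-node check:
  node 4: h_left=-1, h_right=-1, diff=0 [OK], height=0
  node 9: h_left=0, h_right=-1, diff=1 [OK], height=1
  node 19: h_left=-1, h_right=-1, diff=0 [OK], height=0
  node 24: h_left=0, h_right=-1, diff=1 [OK], height=1
  node 11: h_left=1, h_right=1, diff=0 [OK], height=2
  node 30: h_left=-1, h_right=-1, diff=0 [OK], height=0
  node 33: h_left=0, h_right=-1, diff=1 [OK], height=1
  node 46: h_left=-1, h_right=-1, diff=0 [OK], height=0
  node 47: h_left=0, h_right=-1, diff=1 [OK], height=1
  node 38: h_left=1, h_right=1, diff=0 [OK], height=2
  node 29: h_left=2, h_right=2, diff=0 [OK], height=3
All nodes satisfy the balance condition.
Result: Balanced


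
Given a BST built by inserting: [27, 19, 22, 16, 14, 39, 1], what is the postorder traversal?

Tree insertion order: [27, 19, 22, 16, 14, 39, 1]
Tree (level-order array): [27, 19, 39, 16, 22, None, None, 14, None, None, None, 1]
Postorder traversal: [1, 14, 16, 22, 19, 39, 27]


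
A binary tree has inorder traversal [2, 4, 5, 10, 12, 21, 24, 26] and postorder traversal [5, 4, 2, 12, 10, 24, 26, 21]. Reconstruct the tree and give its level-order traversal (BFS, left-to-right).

Inorder:   [2, 4, 5, 10, 12, 21, 24, 26]
Postorder: [5, 4, 2, 12, 10, 24, 26, 21]
Algorithm: postorder visits root last, so walk postorder right-to-left;
each value is the root of the current inorder slice — split it at that
value, recurse on the right subtree first, then the left.
Recursive splits:
  root=21; inorder splits into left=[2, 4, 5, 10, 12], right=[24, 26]
  root=26; inorder splits into left=[24], right=[]
  root=24; inorder splits into left=[], right=[]
  root=10; inorder splits into left=[2, 4, 5], right=[12]
  root=12; inorder splits into left=[], right=[]
  root=2; inorder splits into left=[], right=[4, 5]
  root=4; inorder splits into left=[], right=[5]
  root=5; inorder splits into left=[], right=[]
Reconstructed level-order: [21, 10, 26, 2, 12, 24, 4, 5]


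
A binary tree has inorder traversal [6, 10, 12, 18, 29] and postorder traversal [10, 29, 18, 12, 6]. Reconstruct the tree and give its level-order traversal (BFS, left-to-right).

Inorder:   [6, 10, 12, 18, 29]
Postorder: [10, 29, 18, 12, 6]
Algorithm: postorder visits root last, so walk postorder right-to-left;
each value is the root of the current inorder slice — split it at that
value, recurse on the right subtree first, then the left.
Recursive splits:
  root=6; inorder splits into left=[], right=[10, 12, 18, 29]
  root=12; inorder splits into left=[10], right=[18, 29]
  root=18; inorder splits into left=[], right=[29]
  root=29; inorder splits into left=[], right=[]
  root=10; inorder splits into left=[], right=[]
Reconstructed level-order: [6, 12, 10, 18, 29]


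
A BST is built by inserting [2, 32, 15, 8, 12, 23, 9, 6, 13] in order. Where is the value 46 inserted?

Starting tree (level order): [2, None, 32, 15, None, 8, 23, 6, 12, None, None, None, None, 9, 13]
Insertion path: 2 -> 32
Result: insert 46 as right child of 32
Final tree (level order): [2, None, 32, 15, 46, 8, 23, None, None, 6, 12, None, None, None, None, 9, 13]


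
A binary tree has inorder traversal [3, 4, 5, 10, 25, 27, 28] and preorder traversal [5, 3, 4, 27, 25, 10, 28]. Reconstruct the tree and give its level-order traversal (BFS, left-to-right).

Inorder:  [3, 4, 5, 10, 25, 27, 28]
Preorder: [5, 3, 4, 27, 25, 10, 28]
Algorithm: preorder visits root first, so consume preorder in order;
for each root, split the current inorder slice at that value into
left-subtree inorder and right-subtree inorder, then recurse.
Recursive splits:
  root=5; inorder splits into left=[3, 4], right=[10, 25, 27, 28]
  root=3; inorder splits into left=[], right=[4]
  root=4; inorder splits into left=[], right=[]
  root=27; inorder splits into left=[10, 25], right=[28]
  root=25; inorder splits into left=[10], right=[]
  root=10; inorder splits into left=[], right=[]
  root=28; inorder splits into left=[], right=[]
Reconstructed level-order: [5, 3, 27, 4, 25, 28, 10]


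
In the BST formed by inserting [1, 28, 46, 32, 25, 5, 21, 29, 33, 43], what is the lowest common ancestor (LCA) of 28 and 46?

Tree insertion order: [1, 28, 46, 32, 25, 5, 21, 29, 33, 43]
Tree (level-order array): [1, None, 28, 25, 46, 5, None, 32, None, None, 21, 29, 33, None, None, None, None, None, 43]
In a BST, the LCA of p=28, q=46 is the first node v on the
root-to-leaf path with p <= v <= q (go left if both < v, right if both > v).
Walk from root:
  at 1: both 28 and 46 > 1, go right
  at 28: 28 <= 28 <= 46, this is the LCA
LCA = 28


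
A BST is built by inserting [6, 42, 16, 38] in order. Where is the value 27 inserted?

Starting tree (level order): [6, None, 42, 16, None, None, 38]
Insertion path: 6 -> 42 -> 16 -> 38
Result: insert 27 as left child of 38
Final tree (level order): [6, None, 42, 16, None, None, 38, 27]


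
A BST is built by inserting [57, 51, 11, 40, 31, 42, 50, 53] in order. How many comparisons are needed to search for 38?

Search path for 38: 57 -> 51 -> 11 -> 40 -> 31
Found: False
Comparisons: 5


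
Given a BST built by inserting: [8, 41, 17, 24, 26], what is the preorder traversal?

Tree insertion order: [8, 41, 17, 24, 26]
Tree (level-order array): [8, None, 41, 17, None, None, 24, None, 26]
Preorder traversal: [8, 41, 17, 24, 26]


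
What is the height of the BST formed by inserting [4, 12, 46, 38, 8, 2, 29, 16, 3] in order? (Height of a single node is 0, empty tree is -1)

Insertion order: [4, 12, 46, 38, 8, 2, 29, 16, 3]
Tree (level-order array): [4, 2, 12, None, 3, 8, 46, None, None, None, None, 38, None, 29, None, 16]
Compute height bottom-up (empty subtree = -1):
  height(3) = 1 + max(-1, -1) = 0
  height(2) = 1 + max(-1, 0) = 1
  height(8) = 1 + max(-1, -1) = 0
  height(16) = 1 + max(-1, -1) = 0
  height(29) = 1 + max(0, -1) = 1
  height(38) = 1 + max(1, -1) = 2
  height(46) = 1 + max(2, -1) = 3
  height(12) = 1 + max(0, 3) = 4
  height(4) = 1 + max(1, 4) = 5
Height = 5


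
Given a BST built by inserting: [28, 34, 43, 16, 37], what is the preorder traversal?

Tree insertion order: [28, 34, 43, 16, 37]
Tree (level-order array): [28, 16, 34, None, None, None, 43, 37]
Preorder traversal: [28, 16, 34, 43, 37]


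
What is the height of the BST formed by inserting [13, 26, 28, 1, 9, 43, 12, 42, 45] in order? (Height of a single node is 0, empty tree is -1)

Insertion order: [13, 26, 28, 1, 9, 43, 12, 42, 45]
Tree (level-order array): [13, 1, 26, None, 9, None, 28, None, 12, None, 43, None, None, 42, 45]
Compute height bottom-up (empty subtree = -1):
  height(12) = 1 + max(-1, -1) = 0
  height(9) = 1 + max(-1, 0) = 1
  height(1) = 1 + max(-1, 1) = 2
  height(42) = 1 + max(-1, -1) = 0
  height(45) = 1 + max(-1, -1) = 0
  height(43) = 1 + max(0, 0) = 1
  height(28) = 1 + max(-1, 1) = 2
  height(26) = 1 + max(-1, 2) = 3
  height(13) = 1 + max(2, 3) = 4
Height = 4


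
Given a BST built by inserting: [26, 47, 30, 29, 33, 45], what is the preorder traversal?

Tree insertion order: [26, 47, 30, 29, 33, 45]
Tree (level-order array): [26, None, 47, 30, None, 29, 33, None, None, None, 45]
Preorder traversal: [26, 47, 30, 29, 33, 45]


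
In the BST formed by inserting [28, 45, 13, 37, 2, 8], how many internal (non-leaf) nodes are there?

Tree built from: [28, 45, 13, 37, 2, 8]
Tree (level-order array): [28, 13, 45, 2, None, 37, None, None, 8]
Rule: An internal node has at least one child.
Per-node child counts:
  node 28: 2 child(ren)
  node 13: 1 child(ren)
  node 2: 1 child(ren)
  node 8: 0 child(ren)
  node 45: 1 child(ren)
  node 37: 0 child(ren)
Matching nodes: [28, 13, 2, 45]
Count of internal (non-leaf) nodes: 4


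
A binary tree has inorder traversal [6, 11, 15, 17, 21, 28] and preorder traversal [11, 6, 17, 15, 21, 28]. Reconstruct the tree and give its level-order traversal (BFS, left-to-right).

Inorder:  [6, 11, 15, 17, 21, 28]
Preorder: [11, 6, 17, 15, 21, 28]
Algorithm: preorder visits root first, so consume preorder in order;
for each root, split the current inorder slice at that value into
left-subtree inorder and right-subtree inorder, then recurse.
Recursive splits:
  root=11; inorder splits into left=[6], right=[15, 17, 21, 28]
  root=6; inorder splits into left=[], right=[]
  root=17; inorder splits into left=[15], right=[21, 28]
  root=15; inorder splits into left=[], right=[]
  root=21; inorder splits into left=[], right=[28]
  root=28; inorder splits into left=[], right=[]
Reconstructed level-order: [11, 6, 17, 15, 21, 28]


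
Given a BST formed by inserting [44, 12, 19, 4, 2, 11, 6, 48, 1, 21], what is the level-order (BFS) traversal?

Tree insertion order: [44, 12, 19, 4, 2, 11, 6, 48, 1, 21]
Tree (level-order array): [44, 12, 48, 4, 19, None, None, 2, 11, None, 21, 1, None, 6]
BFS from the root, enqueuing left then right child of each popped node:
  queue [44] -> pop 44, enqueue [12, 48], visited so far: [44]
  queue [12, 48] -> pop 12, enqueue [4, 19], visited so far: [44, 12]
  queue [48, 4, 19] -> pop 48, enqueue [none], visited so far: [44, 12, 48]
  queue [4, 19] -> pop 4, enqueue [2, 11], visited so far: [44, 12, 48, 4]
  queue [19, 2, 11] -> pop 19, enqueue [21], visited so far: [44, 12, 48, 4, 19]
  queue [2, 11, 21] -> pop 2, enqueue [1], visited so far: [44, 12, 48, 4, 19, 2]
  queue [11, 21, 1] -> pop 11, enqueue [6], visited so far: [44, 12, 48, 4, 19, 2, 11]
  queue [21, 1, 6] -> pop 21, enqueue [none], visited so far: [44, 12, 48, 4, 19, 2, 11, 21]
  queue [1, 6] -> pop 1, enqueue [none], visited so far: [44, 12, 48, 4, 19, 2, 11, 21, 1]
  queue [6] -> pop 6, enqueue [none], visited so far: [44, 12, 48, 4, 19, 2, 11, 21, 1, 6]
Result: [44, 12, 48, 4, 19, 2, 11, 21, 1, 6]


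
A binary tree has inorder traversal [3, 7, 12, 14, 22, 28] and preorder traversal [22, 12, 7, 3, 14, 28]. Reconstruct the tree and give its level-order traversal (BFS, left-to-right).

Inorder:  [3, 7, 12, 14, 22, 28]
Preorder: [22, 12, 7, 3, 14, 28]
Algorithm: preorder visits root first, so consume preorder in order;
for each root, split the current inorder slice at that value into
left-subtree inorder and right-subtree inorder, then recurse.
Recursive splits:
  root=22; inorder splits into left=[3, 7, 12, 14], right=[28]
  root=12; inorder splits into left=[3, 7], right=[14]
  root=7; inorder splits into left=[3], right=[]
  root=3; inorder splits into left=[], right=[]
  root=14; inorder splits into left=[], right=[]
  root=28; inorder splits into left=[], right=[]
Reconstructed level-order: [22, 12, 28, 7, 14, 3]


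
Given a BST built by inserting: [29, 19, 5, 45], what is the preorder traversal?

Tree insertion order: [29, 19, 5, 45]
Tree (level-order array): [29, 19, 45, 5]
Preorder traversal: [29, 19, 5, 45]


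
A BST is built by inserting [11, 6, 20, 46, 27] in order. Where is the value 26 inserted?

Starting tree (level order): [11, 6, 20, None, None, None, 46, 27]
Insertion path: 11 -> 20 -> 46 -> 27
Result: insert 26 as left child of 27
Final tree (level order): [11, 6, 20, None, None, None, 46, 27, None, 26]


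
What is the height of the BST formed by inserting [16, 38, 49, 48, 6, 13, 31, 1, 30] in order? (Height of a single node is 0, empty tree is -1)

Insertion order: [16, 38, 49, 48, 6, 13, 31, 1, 30]
Tree (level-order array): [16, 6, 38, 1, 13, 31, 49, None, None, None, None, 30, None, 48]
Compute height bottom-up (empty subtree = -1):
  height(1) = 1 + max(-1, -1) = 0
  height(13) = 1 + max(-1, -1) = 0
  height(6) = 1 + max(0, 0) = 1
  height(30) = 1 + max(-1, -1) = 0
  height(31) = 1 + max(0, -1) = 1
  height(48) = 1 + max(-1, -1) = 0
  height(49) = 1 + max(0, -1) = 1
  height(38) = 1 + max(1, 1) = 2
  height(16) = 1 + max(1, 2) = 3
Height = 3


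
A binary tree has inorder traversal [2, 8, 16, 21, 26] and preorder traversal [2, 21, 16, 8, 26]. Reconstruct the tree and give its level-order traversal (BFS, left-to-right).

Inorder:  [2, 8, 16, 21, 26]
Preorder: [2, 21, 16, 8, 26]
Algorithm: preorder visits root first, so consume preorder in order;
for each root, split the current inorder slice at that value into
left-subtree inorder and right-subtree inorder, then recurse.
Recursive splits:
  root=2; inorder splits into left=[], right=[8, 16, 21, 26]
  root=21; inorder splits into left=[8, 16], right=[26]
  root=16; inorder splits into left=[8], right=[]
  root=8; inorder splits into left=[], right=[]
  root=26; inorder splits into left=[], right=[]
Reconstructed level-order: [2, 21, 16, 26, 8]


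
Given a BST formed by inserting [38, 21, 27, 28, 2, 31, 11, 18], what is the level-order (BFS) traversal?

Tree insertion order: [38, 21, 27, 28, 2, 31, 11, 18]
Tree (level-order array): [38, 21, None, 2, 27, None, 11, None, 28, None, 18, None, 31]
BFS from the root, enqueuing left then right child of each popped node:
  queue [38] -> pop 38, enqueue [21], visited so far: [38]
  queue [21] -> pop 21, enqueue [2, 27], visited so far: [38, 21]
  queue [2, 27] -> pop 2, enqueue [11], visited so far: [38, 21, 2]
  queue [27, 11] -> pop 27, enqueue [28], visited so far: [38, 21, 2, 27]
  queue [11, 28] -> pop 11, enqueue [18], visited so far: [38, 21, 2, 27, 11]
  queue [28, 18] -> pop 28, enqueue [31], visited so far: [38, 21, 2, 27, 11, 28]
  queue [18, 31] -> pop 18, enqueue [none], visited so far: [38, 21, 2, 27, 11, 28, 18]
  queue [31] -> pop 31, enqueue [none], visited so far: [38, 21, 2, 27, 11, 28, 18, 31]
Result: [38, 21, 2, 27, 11, 28, 18, 31]


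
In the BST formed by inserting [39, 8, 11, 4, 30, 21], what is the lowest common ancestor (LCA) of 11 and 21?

Tree insertion order: [39, 8, 11, 4, 30, 21]
Tree (level-order array): [39, 8, None, 4, 11, None, None, None, 30, 21]
In a BST, the LCA of p=11, q=21 is the first node v on the
root-to-leaf path with p <= v <= q (go left if both < v, right if both > v).
Walk from root:
  at 39: both 11 and 21 < 39, go left
  at 8: both 11 and 21 > 8, go right
  at 11: 11 <= 11 <= 21, this is the LCA
LCA = 11


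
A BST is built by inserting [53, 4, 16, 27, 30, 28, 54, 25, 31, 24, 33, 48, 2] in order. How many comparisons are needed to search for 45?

Search path for 45: 53 -> 4 -> 16 -> 27 -> 30 -> 31 -> 33 -> 48
Found: False
Comparisons: 8


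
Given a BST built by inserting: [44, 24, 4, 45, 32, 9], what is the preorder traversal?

Tree insertion order: [44, 24, 4, 45, 32, 9]
Tree (level-order array): [44, 24, 45, 4, 32, None, None, None, 9]
Preorder traversal: [44, 24, 4, 9, 32, 45]


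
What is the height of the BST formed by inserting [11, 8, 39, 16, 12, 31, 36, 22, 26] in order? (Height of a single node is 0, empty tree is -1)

Insertion order: [11, 8, 39, 16, 12, 31, 36, 22, 26]
Tree (level-order array): [11, 8, 39, None, None, 16, None, 12, 31, None, None, 22, 36, None, 26]
Compute height bottom-up (empty subtree = -1):
  height(8) = 1 + max(-1, -1) = 0
  height(12) = 1 + max(-1, -1) = 0
  height(26) = 1 + max(-1, -1) = 0
  height(22) = 1 + max(-1, 0) = 1
  height(36) = 1 + max(-1, -1) = 0
  height(31) = 1 + max(1, 0) = 2
  height(16) = 1 + max(0, 2) = 3
  height(39) = 1 + max(3, -1) = 4
  height(11) = 1 + max(0, 4) = 5
Height = 5


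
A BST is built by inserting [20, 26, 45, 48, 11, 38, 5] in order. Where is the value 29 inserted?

Starting tree (level order): [20, 11, 26, 5, None, None, 45, None, None, 38, 48]
Insertion path: 20 -> 26 -> 45 -> 38
Result: insert 29 as left child of 38
Final tree (level order): [20, 11, 26, 5, None, None, 45, None, None, 38, 48, 29]


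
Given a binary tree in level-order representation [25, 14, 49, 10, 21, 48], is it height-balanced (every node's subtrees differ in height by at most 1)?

Tree (level-order array): [25, 14, 49, 10, 21, 48]
Definition: a tree is height-balanced if, at every node, |h(left) - h(right)| <= 1 (empty subtree has height -1).
Bottom-up per-node check:
  node 10: h_left=-1, h_right=-1, diff=0 [OK], height=0
  node 21: h_left=-1, h_right=-1, diff=0 [OK], height=0
  node 14: h_left=0, h_right=0, diff=0 [OK], height=1
  node 48: h_left=-1, h_right=-1, diff=0 [OK], height=0
  node 49: h_left=0, h_right=-1, diff=1 [OK], height=1
  node 25: h_left=1, h_right=1, diff=0 [OK], height=2
All nodes satisfy the balance condition.
Result: Balanced


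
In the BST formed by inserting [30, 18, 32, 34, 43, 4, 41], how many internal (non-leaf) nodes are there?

Tree built from: [30, 18, 32, 34, 43, 4, 41]
Tree (level-order array): [30, 18, 32, 4, None, None, 34, None, None, None, 43, 41]
Rule: An internal node has at least one child.
Per-node child counts:
  node 30: 2 child(ren)
  node 18: 1 child(ren)
  node 4: 0 child(ren)
  node 32: 1 child(ren)
  node 34: 1 child(ren)
  node 43: 1 child(ren)
  node 41: 0 child(ren)
Matching nodes: [30, 18, 32, 34, 43]
Count of internal (non-leaf) nodes: 5


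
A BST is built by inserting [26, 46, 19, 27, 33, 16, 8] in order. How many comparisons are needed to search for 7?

Search path for 7: 26 -> 19 -> 16 -> 8
Found: False
Comparisons: 4


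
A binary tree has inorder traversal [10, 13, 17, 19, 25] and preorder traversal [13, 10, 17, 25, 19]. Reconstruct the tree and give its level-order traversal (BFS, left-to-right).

Inorder:  [10, 13, 17, 19, 25]
Preorder: [13, 10, 17, 25, 19]
Algorithm: preorder visits root first, so consume preorder in order;
for each root, split the current inorder slice at that value into
left-subtree inorder and right-subtree inorder, then recurse.
Recursive splits:
  root=13; inorder splits into left=[10], right=[17, 19, 25]
  root=10; inorder splits into left=[], right=[]
  root=17; inorder splits into left=[], right=[19, 25]
  root=25; inorder splits into left=[19], right=[]
  root=19; inorder splits into left=[], right=[]
Reconstructed level-order: [13, 10, 17, 25, 19]


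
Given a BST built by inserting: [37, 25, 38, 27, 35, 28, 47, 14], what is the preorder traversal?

Tree insertion order: [37, 25, 38, 27, 35, 28, 47, 14]
Tree (level-order array): [37, 25, 38, 14, 27, None, 47, None, None, None, 35, None, None, 28]
Preorder traversal: [37, 25, 14, 27, 35, 28, 38, 47]


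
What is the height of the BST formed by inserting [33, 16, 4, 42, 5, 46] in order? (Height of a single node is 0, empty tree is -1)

Insertion order: [33, 16, 4, 42, 5, 46]
Tree (level-order array): [33, 16, 42, 4, None, None, 46, None, 5]
Compute height bottom-up (empty subtree = -1):
  height(5) = 1 + max(-1, -1) = 0
  height(4) = 1 + max(-1, 0) = 1
  height(16) = 1 + max(1, -1) = 2
  height(46) = 1 + max(-1, -1) = 0
  height(42) = 1 + max(-1, 0) = 1
  height(33) = 1 + max(2, 1) = 3
Height = 3


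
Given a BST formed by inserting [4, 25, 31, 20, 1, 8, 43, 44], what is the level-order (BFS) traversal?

Tree insertion order: [4, 25, 31, 20, 1, 8, 43, 44]
Tree (level-order array): [4, 1, 25, None, None, 20, 31, 8, None, None, 43, None, None, None, 44]
BFS from the root, enqueuing left then right child of each popped node:
  queue [4] -> pop 4, enqueue [1, 25], visited so far: [4]
  queue [1, 25] -> pop 1, enqueue [none], visited so far: [4, 1]
  queue [25] -> pop 25, enqueue [20, 31], visited so far: [4, 1, 25]
  queue [20, 31] -> pop 20, enqueue [8], visited so far: [4, 1, 25, 20]
  queue [31, 8] -> pop 31, enqueue [43], visited so far: [4, 1, 25, 20, 31]
  queue [8, 43] -> pop 8, enqueue [none], visited so far: [4, 1, 25, 20, 31, 8]
  queue [43] -> pop 43, enqueue [44], visited so far: [4, 1, 25, 20, 31, 8, 43]
  queue [44] -> pop 44, enqueue [none], visited so far: [4, 1, 25, 20, 31, 8, 43, 44]
Result: [4, 1, 25, 20, 31, 8, 43, 44]


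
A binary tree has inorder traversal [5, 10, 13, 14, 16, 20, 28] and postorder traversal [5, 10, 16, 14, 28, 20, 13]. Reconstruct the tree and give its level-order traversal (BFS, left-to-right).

Inorder:   [5, 10, 13, 14, 16, 20, 28]
Postorder: [5, 10, 16, 14, 28, 20, 13]
Algorithm: postorder visits root last, so walk postorder right-to-left;
each value is the root of the current inorder slice — split it at that
value, recurse on the right subtree first, then the left.
Recursive splits:
  root=13; inorder splits into left=[5, 10], right=[14, 16, 20, 28]
  root=20; inorder splits into left=[14, 16], right=[28]
  root=28; inorder splits into left=[], right=[]
  root=14; inorder splits into left=[], right=[16]
  root=16; inorder splits into left=[], right=[]
  root=10; inorder splits into left=[5], right=[]
  root=5; inorder splits into left=[], right=[]
Reconstructed level-order: [13, 10, 20, 5, 14, 28, 16]


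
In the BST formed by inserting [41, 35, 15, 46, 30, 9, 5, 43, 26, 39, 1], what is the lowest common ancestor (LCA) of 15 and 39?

Tree insertion order: [41, 35, 15, 46, 30, 9, 5, 43, 26, 39, 1]
Tree (level-order array): [41, 35, 46, 15, 39, 43, None, 9, 30, None, None, None, None, 5, None, 26, None, 1]
In a BST, the LCA of p=15, q=39 is the first node v on the
root-to-leaf path with p <= v <= q (go left if both < v, right if both > v).
Walk from root:
  at 41: both 15 and 39 < 41, go left
  at 35: 15 <= 35 <= 39, this is the LCA
LCA = 35


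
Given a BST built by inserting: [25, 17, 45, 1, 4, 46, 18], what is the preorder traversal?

Tree insertion order: [25, 17, 45, 1, 4, 46, 18]
Tree (level-order array): [25, 17, 45, 1, 18, None, 46, None, 4]
Preorder traversal: [25, 17, 1, 4, 18, 45, 46]


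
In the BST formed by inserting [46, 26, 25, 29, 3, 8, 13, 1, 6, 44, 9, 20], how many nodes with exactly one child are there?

Tree built from: [46, 26, 25, 29, 3, 8, 13, 1, 6, 44, 9, 20]
Tree (level-order array): [46, 26, None, 25, 29, 3, None, None, 44, 1, 8, None, None, None, None, 6, 13, None, None, 9, 20]
Rule: These are nodes with exactly 1 non-null child.
Per-node child counts:
  node 46: 1 child(ren)
  node 26: 2 child(ren)
  node 25: 1 child(ren)
  node 3: 2 child(ren)
  node 1: 0 child(ren)
  node 8: 2 child(ren)
  node 6: 0 child(ren)
  node 13: 2 child(ren)
  node 9: 0 child(ren)
  node 20: 0 child(ren)
  node 29: 1 child(ren)
  node 44: 0 child(ren)
Matching nodes: [46, 25, 29]
Count of nodes with exactly one child: 3


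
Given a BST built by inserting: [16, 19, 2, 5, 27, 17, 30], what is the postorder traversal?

Tree insertion order: [16, 19, 2, 5, 27, 17, 30]
Tree (level-order array): [16, 2, 19, None, 5, 17, 27, None, None, None, None, None, 30]
Postorder traversal: [5, 2, 17, 30, 27, 19, 16]


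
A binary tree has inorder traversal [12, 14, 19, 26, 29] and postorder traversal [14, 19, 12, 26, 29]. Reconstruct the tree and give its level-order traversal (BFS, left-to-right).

Inorder:   [12, 14, 19, 26, 29]
Postorder: [14, 19, 12, 26, 29]
Algorithm: postorder visits root last, so walk postorder right-to-left;
each value is the root of the current inorder slice — split it at that
value, recurse on the right subtree first, then the left.
Recursive splits:
  root=29; inorder splits into left=[12, 14, 19, 26], right=[]
  root=26; inorder splits into left=[12, 14, 19], right=[]
  root=12; inorder splits into left=[], right=[14, 19]
  root=19; inorder splits into left=[14], right=[]
  root=14; inorder splits into left=[], right=[]
Reconstructed level-order: [29, 26, 12, 19, 14]


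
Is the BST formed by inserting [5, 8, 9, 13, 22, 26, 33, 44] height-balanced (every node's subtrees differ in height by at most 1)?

Tree (level-order array): [5, None, 8, None, 9, None, 13, None, 22, None, 26, None, 33, None, 44]
Definition: a tree is height-balanced if, at every node, |h(left) - h(right)| <= 1 (empty subtree has height -1).
Bottom-up per-node check:
  node 44: h_left=-1, h_right=-1, diff=0 [OK], height=0
  node 33: h_left=-1, h_right=0, diff=1 [OK], height=1
  node 26: h_left=-1, h_right=1, diff=2 [FAIL (|-1-1|=2 > 1)], height=2
  node 22: h_left=-1, h_right=2, diff=3 [FAIL (|-1-2|=3 > 1)], height=3
  node 13: h_left=-1, h_right=3, diff=4 [FAIL (|-1-3|=4 > 1)], height=4
  node 9: h_left=-1, h_right=4, diff=5 [FAIL (|-1-4|=5 > 1)], height=5
  node 8: h_left=-1, h_right=5, diff=6 [FAIL (|-1-5|=6 > 1)], height=6
  node 5: h_left=-1, h_right=6, diff=7 [FAIL (|-1-6|=7 > 1)], height=7
Node 26 violates the condition: |-1 - 1| = 2 > 1.
Result: Not balanced


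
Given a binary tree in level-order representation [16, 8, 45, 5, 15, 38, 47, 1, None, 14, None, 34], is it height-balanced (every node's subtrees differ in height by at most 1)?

Tree (level-order array): [16, 8, 45, 5, 15, 38, 47, 1, None, 14, None, 34]
Definition: a tree is height-balanced if, at every node, |h(left) - h(right)| <= 1 (empty subtree has height -1).
Bottom-up per-node check:
  node 1: h_left=-1, h_right=-1, diff=0 [OK], height=0
  node 5: h_left=0, h_right=-1, diff=1 [OK], height=1
  node 14: h_left=-1, h_right=-1, diff=0 [OK], height=0
  node 15: h_left=0, h_right=-1, diff=1 [OK], height=1
  node 8: h_left=1, h_right=1, diff=0 [OK], height=2
  node 34: h_left=-1, h_right=-1, diff=0 [OK], height=0
  node 38: h_left=0, h_right=-1, diff=1 [OK], height=1
  node 47: h_left=-1, h_right=-1, diff=0 [OK], height=0
  node 45: h_left=1, h_right=0, diff=1 [OK], height=2
  node 16: h_left=2, h_right=2, diff=0 [OK], height=3
All nodes satisfy the balance condition.
Result: Balanced


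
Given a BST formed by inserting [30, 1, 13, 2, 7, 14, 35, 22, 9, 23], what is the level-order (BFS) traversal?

Tree insertion order: [30, 1, 13, 2, 7, 14, 35, 22, 9, 23]
Tree (level-order array): [30, 1, 35, None, 13, None, None, 2, 14, None, 7, None, 22, None, 9, None, 23]
BFS from the root, enqueuing left then right child of each popped node:
  queue [30] -> pop 30, enqueue [1, 35], visited so far: [30]
  queue [1, 35] -> pop 1, enqueue [13], visited so far: [30, 1]
  queue [35, 13] -> pop 35, enqueue [none], visited so far: [30, 1, 35]
  queue [13] -> pop 13, enqueue [2, 14], visited so far: [30, 1, 35, 13]
  queue [2, 14] -> pop 2, enqueue [7], visited so far: [30, 1, 35, 13, 2]
  queue [14, 7] -> pop 14, enqueue [22], visited so far: [30, 1, 35, 13, 2, 14]
  queue [7, 22] -> pop 7, enqueue [9], visited so far: [30, 1, 35, 13, 2, 14, 7]
  queue [22, 9] -> pop 22, enqueue [23], visited so far: [30, 1, 35, 13, 2, 14, 7, 22]
  queue [9, 23] -> pop 9, enqueue [none], visited so far: [30, 1, 35, 13, 2, 14, 7, 22, 9]
  queue [23] -> pop 23, enqueue [none], visited so far: [30, 1, 35, 13, 2, 14, 7, 22, 9, 23]
Result: [30, 1, 35, 13, 2, 14, 7, 22, 9, 23]


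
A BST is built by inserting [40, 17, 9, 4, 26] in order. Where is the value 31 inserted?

Starting tree (level order): [40, 17, None, 9, 26, 4]
Insertion path: 40 -> 17 -> 26
Result: insert 31 as right child of 26
Final tree (level order): [40, 17, None, 9, 26, 4, None, None, 31]


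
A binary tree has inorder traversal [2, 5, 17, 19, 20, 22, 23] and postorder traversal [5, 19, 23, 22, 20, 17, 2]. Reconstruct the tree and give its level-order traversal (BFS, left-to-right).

Inorder:   [2, 5, 17, 19, 20, 22, 23]
Postorder: [5, 19, 23, 22, 20, 17, 2]
Algorithm: postorder visits root last, so walk postorder right-to-left;
each value is the root of the current inorder slice — split it at that
value, recurse on the right subtree first, then the left.
Recursive splits:
  root=2; inorder splits into left=[], right=[5, 17, 19, 20, 22, 23]
  root=17; inorder splits into left=[5], right=[19, 20, 22, 23]
  root=20; inorder splits into left=[19], right=[22, 23]
  root=22; inorder splits into left=[], right=[23]
  root=23; inorder splits into left=[], right=[]
  root=19; inorder splits into left=[], right=[]
  root=5; inorder splits into left=[], right=[]
Reconstructed level-order: [2, 17, 5, 20, 19, 22, 23]


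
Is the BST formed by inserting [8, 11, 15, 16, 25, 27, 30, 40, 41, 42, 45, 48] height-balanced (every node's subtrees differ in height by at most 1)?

Tree (level-order array): [8, None, 11, None, 15, None, 16, None, 25, None, 27, None, 30, None, 40, None, 41, None, 42, None, 45, None, 48]
Definition: a tree is height-balanced if, at every node, |h(left) - h(right)| <= 1 (empty subtree has height -1).
Bottom-up per-node check:
  node 48: h_left=-1, h_right=-1, diff=0 [OK], height=0
  node 45: h_left=-1, h_right=0, diff=1 [OK], height=1
  node 42: h_left=-1, h_right=1, diff=2 [FAIL (|-1-1|=2 > 1)], height=2
  node 41: h_left=-1, h_right=2, diff=3 [FAIL (|-1-2|=3 > 1)], height=3
  node 40: h_left=-1, h_right=3, diff=4 [FAIL (|-1-3|=4 > 1)], height=4
  node 30: h_left=-1, h_right=4, diff=5 [FAIL (|-1-4|=5 > 1)], height=5
  node 27: h_left=-1, h_right=5, diff=6 [FAIL (|-1-5|=6 > 1)], height=6
  node 25: h_left=-1, h_right=6, diff=7 [FAIL (|-1-6|=7 > 1)], height=7
  node 16: h_left=-1, h_right=7, diff=8 [FAIL (|-1-7|=8 > 1)], height=8
  node 15: h_left=-1, h_right=8, diff=9 [FAIL (|-1-8|=9 > 1)], height=9
  node 11: h_left=-1, h_right=9, diff=10 [FAIL (|-1-9|=10 > 1)], height=10
  node 8: h_left=-1, h_right=10, diff=11 [FAIL (|-1-10|=11 > 1)], height=11
Node 42 violates the condition: |-1 - 1| = 2 > 1.
Result: Not balanced


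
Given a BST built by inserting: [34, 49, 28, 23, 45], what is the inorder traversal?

Tree insertion order: [34, 49, 28, 23, 45]
Tree (level-order array): [34, 28, 49, 23, None, 45]
Inorder traversal: [23, 28, 34, 45, 49]


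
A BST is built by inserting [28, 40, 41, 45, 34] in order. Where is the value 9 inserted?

Starting tree (level order): [28, None, 40, 34, 41, None, None, None, 45]
Insertion path: 28
Result: insert 9 as left child of 28
Final tree (level order): [28, 9, 40, None, None, 34, 41, None, None, None, 45]


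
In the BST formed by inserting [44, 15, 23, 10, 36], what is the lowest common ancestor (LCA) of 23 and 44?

Tree insertion order: [44, 15, 23, 10, 36]
Tree (level-order array): [44, 15, None, 10, 23, None, None, None, 36]
In a BST, the LCA of p=23, q=44 is the first node v on the
root-to-leaf path with p <= v <= q (go left if both < v, right if both > v).
Walk from root:
  at 44: 23 <= 44 <= 44, this is the LCA
LCA = 44


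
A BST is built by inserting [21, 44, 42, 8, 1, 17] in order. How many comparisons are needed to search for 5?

Search path for 5: 21 -> 8 -> 1
Found: False
Comparisons: 3


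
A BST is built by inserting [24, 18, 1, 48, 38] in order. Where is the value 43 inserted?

Starting tree (level order): [24, 18, 48, 1, None, 38]
Insertion path: 24 -> 48 -> 38
Result: insert 43 as right child of 38
Final tree (level order): [24, 18, 48, 1, None, 38, None, None, None, None, 43]


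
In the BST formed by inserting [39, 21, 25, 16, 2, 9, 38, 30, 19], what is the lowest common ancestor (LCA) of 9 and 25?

Tree insertion order: [39, 21, 25, 16, 2, 9, 38, 30, 19]
Tree (level-order array): [39, 21, None, 16, 25, 2, 19, None, 38, None, 9, None, None, 30]
In a BST, the LCA of p=9, q=25 is the first node v on the
root-to-leaf path with p <= v <= q (go left if both < v, right if both > v).
Walk from root:
  at 39: both 9 and 25 < 39, go left
  at 21: 9 <= 21 <= 25, this is the LCA
LCA = 21


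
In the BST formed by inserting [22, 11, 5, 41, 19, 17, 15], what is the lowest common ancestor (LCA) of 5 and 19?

Tree insertion order: [22, 11, 5, 41, 19, 17, 15]
Tree (level-order array): [22, 11, 41, 5, 19, None, None, None, None, 17, None, 15]
In a BST, the LCA of p=5, q=19 is the first node v on the
root-to-leaf path with p <= v <= q (go left if both < v, right if both > v).
Walk from root:
  at 22: both 5 and 19 < 22, go left
  at 11: 5 <= 11 <= 19, this is the LCA
LCA = 11


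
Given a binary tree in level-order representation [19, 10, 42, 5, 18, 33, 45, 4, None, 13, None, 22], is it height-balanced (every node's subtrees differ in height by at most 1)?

Tree (level-order array): [19, 10, 42, 5, 18, 33, 45, 4, None, 13, None, 22]
Definition: a tree is height-balanced if, at every node, |h(left) - h(right)| <= 1 (empty subtree has height -1).
Bottom-up per-node check:
  node 4: h_left=-1, h_right=-1, diff=0 [OK], height=0
  node 5: h_left=0, h_right=-1, diff=1 [OK], height=1
  node 13: h_left=-1, h_right=-1, diff=0 [OK], height=0
  node 18: h_left=0, h_right=-1, diff=1 [OK], height=1
  node 10: h_left=1, h_right=1, diff=0 [OK], height=2
  node 22: h_left=-1, h_right=-1, diff=0 [OK], height=0
  node 33: h_left=0, h_right=-1, diff=1 [OK], height=1
  node 45: h_left=-1, h_right=-1, diff=0 [OK], height=0
  node 42: h_left=1, h_right=0, diff=1 [OK], height=2
  node 19: h_left=2, h_right=2, diff=0 [OK], height=3
All nodes satisfy the balance condition.
Result: Balanced


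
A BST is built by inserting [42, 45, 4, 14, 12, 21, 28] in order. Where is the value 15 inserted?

Starting tree (level order): [42, 4, 45, None, 14, None, None, 12, 21, None, None, None, 28]
Insertion path: 42 -> 4 -> 14 -> 21
Result: insert 15 as left child of 21
Final tree (level order): [42, 4, 45, None, 14, None, None, 12, 21, None, None, 15, 28]


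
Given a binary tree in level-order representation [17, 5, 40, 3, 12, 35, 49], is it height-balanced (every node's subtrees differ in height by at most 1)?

Tree (level-order array): [17, 5, 40, 3, 12, 35, 49]
Definition: a tree is height-balanced if, at every node, |h(left) - h(right)| <= 1 (empty subtree has height -1).
Bottom-up per-node check:
  node 3: h_left=-1, h_right=-1, diff=0 [OK], height=0
  node 12: h_left=-1, h_right=-1, diff=0 [OK], height=0
  node 5: h_left=0, h_right=0, diff=0 [OK], height=1
  node 35: h_left=-1, h_right=-1, diff=0 [OK], height=0
  node 49: h_left=-1, h_right=-1, diff=0 [OK], height=0
  node 40: h_left=0, h_right=0, diff=0 [OK], height=1
  node 17: h_left=1, h_right=1, diff=0 [OK], height=2
All nodes satisfy the balance condition.
Result: Balanced
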